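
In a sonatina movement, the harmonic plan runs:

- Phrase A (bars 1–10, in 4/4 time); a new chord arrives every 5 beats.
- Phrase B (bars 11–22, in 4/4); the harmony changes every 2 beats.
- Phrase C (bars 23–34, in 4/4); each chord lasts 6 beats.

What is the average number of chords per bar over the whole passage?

20/17 chords per bar

A: 10 bars of 4 beats is 40 beats; at 5 beats each that's 8 chords.
B: 12 bars of 4 beats is 48 beats; at 2 beats each that's 24 chords.
C: 12 bars of 4 beats is 48 beats; at 6 beats each that's 8 chords.
Overall: 40 chords over 34 bars → 40/34 = 20/17 chords per bar.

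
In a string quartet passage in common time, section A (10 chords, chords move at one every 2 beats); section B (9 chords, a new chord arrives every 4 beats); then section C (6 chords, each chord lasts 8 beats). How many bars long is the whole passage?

26 bars

A: 10 × 2 = 20 beats = 5 bars.
B: 9 × 4 = 36 beats = 9 bars.
C: 6 × 8 = 48 beats = 12 bars.
Total: 5 + 9 + 12 = 26 bars.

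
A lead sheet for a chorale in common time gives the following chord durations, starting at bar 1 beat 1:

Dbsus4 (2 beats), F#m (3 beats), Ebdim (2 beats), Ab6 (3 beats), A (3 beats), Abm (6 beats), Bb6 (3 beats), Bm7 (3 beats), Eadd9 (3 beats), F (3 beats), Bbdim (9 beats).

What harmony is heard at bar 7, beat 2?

Beat 2 of bar 7 is beat (7−1)×4 + 2 = 26 overall.
Running totals: Dbsus4 ends at 2, F#m ends at 5, Ebdim ends at 7, Ab6 ends at 10, A ends at 13, Abm ends at 19, Bb6 ends at 22, Bm7 ends at 25, Eadd9 ends at 28.
Beat 26 falls within Eadd9.

Eadd9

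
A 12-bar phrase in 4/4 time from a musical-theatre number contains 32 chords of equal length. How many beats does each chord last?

1.5 beats

12 bars × 4 beats/bar = 48 beats total.
48 beats ÷ 32 chords = 1.5 beats per chord.
(That is a dotted quarter note.)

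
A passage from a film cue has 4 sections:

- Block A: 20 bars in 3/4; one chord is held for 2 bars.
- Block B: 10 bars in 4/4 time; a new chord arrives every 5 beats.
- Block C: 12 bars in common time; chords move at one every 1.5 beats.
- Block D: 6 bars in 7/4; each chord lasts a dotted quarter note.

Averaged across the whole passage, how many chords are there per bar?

1.625 chords per bar

A: 20 × 3 = 60 beats ÷ 6 = 10 chords.
B: 10 × 4 = 40 beats ÷ 5 = 8 chords.
C: 12 × 4 = 48 beats ÷ 1.5 = 32 chords.
D: 6 × 7 = 42 beats ÷ 1.5 = 28 chords.
Overall: 78 chords over 48 bars → 78/48 = 1.625 chords per bar.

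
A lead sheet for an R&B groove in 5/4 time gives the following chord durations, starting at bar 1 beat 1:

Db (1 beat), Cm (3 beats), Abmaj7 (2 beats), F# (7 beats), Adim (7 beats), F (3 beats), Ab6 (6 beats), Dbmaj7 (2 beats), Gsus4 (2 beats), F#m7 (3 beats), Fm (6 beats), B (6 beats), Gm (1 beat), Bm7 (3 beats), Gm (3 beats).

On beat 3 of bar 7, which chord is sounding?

Gsus4

Beat 3 of bar 7 is beat (7−1)×5 + 3 = 33 overall.
Running totals: Db ends at 1, Cm ends at 4, Abmaj7 ends at 6, F# ends at 13, Adim ends at 20, F ends at 23, Ab6 ends at 29, Dbmaj7 ends at 31, Gsus4 ends at 33.
Beat 33 falls within Gsus4.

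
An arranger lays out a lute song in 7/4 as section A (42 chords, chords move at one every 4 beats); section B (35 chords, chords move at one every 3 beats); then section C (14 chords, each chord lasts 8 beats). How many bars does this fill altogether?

55 bars

A: 42 × 4 = 168 beats = 24 bars.
B: 35 × 3 = 105 beats = 15 bars.
C: 14 × 8 = 112 beats = 16 bars.
Total: 24 + 15 + 16 = 55 bars.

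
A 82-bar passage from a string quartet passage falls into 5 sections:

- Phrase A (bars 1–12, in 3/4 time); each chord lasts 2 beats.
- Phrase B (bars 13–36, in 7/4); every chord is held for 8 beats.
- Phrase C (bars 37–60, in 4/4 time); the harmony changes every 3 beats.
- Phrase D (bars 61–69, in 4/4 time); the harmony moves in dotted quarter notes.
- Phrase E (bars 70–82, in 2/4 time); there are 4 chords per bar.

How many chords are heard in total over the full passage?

147 chords

A has 36 beats and chords last 2 each, so 18 chords.
B has 168 beats and chords last 8 each, so 21 chords.
C has 96 beats and chords last 3 each, so 32 chords.
D has 36 beats and chords last 1.5 each, so 24 chords.
E has 26 beats and chords last 0.5 each, so 52 chords.
Total: 18 + 21 + 32 + 24 + 52 = 147.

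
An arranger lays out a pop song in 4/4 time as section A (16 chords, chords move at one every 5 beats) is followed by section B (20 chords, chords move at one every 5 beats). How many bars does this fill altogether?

A: 16 × 5 = 80 beats = 20 bars.
B: 20 × 5 = 100 beats = 25 bars.
Total: 20 + 25 = 45 bars.

45 bars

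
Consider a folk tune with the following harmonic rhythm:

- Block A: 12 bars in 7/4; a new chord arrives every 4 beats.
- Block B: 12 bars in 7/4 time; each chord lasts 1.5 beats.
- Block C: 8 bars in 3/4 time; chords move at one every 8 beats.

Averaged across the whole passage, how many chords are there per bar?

2.5 chords per bar

A: 12 × 7 = 84 beats ÷ 4 = 21 chords.
B: 12 × 7 = 84 beats ÷ 1.5 = 56 chords.
C: 8 × 3 = 24 beats ÷ 8 = 3 chords.
Overall: 80 chords over 32 bars → 80/32 = 2.5 chords per bar.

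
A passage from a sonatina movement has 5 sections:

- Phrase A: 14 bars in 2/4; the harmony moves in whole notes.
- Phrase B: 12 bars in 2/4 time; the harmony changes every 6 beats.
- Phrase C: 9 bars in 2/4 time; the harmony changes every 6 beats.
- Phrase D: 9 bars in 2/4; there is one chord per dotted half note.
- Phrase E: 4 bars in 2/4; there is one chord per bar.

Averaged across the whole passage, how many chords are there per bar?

A: 14 bars of 2 beats is 28 beats; at 4 beats each that's 7 chords.
B: 12 bars of 2 beats is 24 beats; at 6 beats each that's 4 chords.
C: 9 bars of 2 beats is 18 beats; at 6 beats each that's 3 chords.
D: 9 bars of 2 beats is 18 beats; at 3 beats each that's 6 chords.
E: 4 bars of 2 beats is 8 beats; at 2 beats each that's 4 chords.
Overall: 24 chords over 48 bars → 24/48 = 0.5 chords per bar.

0.5 chords per bar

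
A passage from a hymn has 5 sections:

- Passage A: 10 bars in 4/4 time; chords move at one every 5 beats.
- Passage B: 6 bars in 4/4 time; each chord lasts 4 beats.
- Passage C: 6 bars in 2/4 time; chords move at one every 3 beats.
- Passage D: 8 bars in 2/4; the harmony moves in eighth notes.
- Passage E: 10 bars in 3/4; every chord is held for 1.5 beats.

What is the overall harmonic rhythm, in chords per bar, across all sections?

1.75 chords per bar

A: 10 × 4 = 40 beats ÷ 5 = 8 chords.
B: 6 × 4 = 24 beats ÷ 4 = 6 chords.
C: 6 × 2 = 12 beats ÷ 3 = 4 chords.
D: 8 × 2 = 16 beats ÷ 0.5 = 32 chords.
E: 10 × 3 = 30 beats ÷ 1.5 = 20 chords.
Overall: 70 chords over 40 bars → 70/40 = 1.75 chords per bar.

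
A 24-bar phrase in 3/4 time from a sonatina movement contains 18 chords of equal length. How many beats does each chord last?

24 bars × 3 beats/bar = 72 beats total.
72 beats ÷ 18 chords = 4 beats per chord.
(That is a whole note.)

4 beats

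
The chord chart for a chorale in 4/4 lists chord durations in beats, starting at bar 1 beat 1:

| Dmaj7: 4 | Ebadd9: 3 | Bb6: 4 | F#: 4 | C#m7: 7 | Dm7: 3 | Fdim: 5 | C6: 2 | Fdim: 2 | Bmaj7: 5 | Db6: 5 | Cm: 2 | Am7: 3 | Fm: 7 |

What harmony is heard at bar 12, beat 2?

Cm

Beat 2 of bar 12 is beat (12−1)×4 + 2 = 46 overall.
Running totals: Dmaj7 ends at 4, Ebadd9 ends at 7, Bb6 ends at 11, F# ends at 15, C#m7 ends at 22, Dm7 ends at 25, Fdim ends at 30, C6 ends at 32, Fdim ends at 34, Bmaj7 ends at 39, Db6 ends at 44, Cm ends at 46.
Beat 46 falls within Cm.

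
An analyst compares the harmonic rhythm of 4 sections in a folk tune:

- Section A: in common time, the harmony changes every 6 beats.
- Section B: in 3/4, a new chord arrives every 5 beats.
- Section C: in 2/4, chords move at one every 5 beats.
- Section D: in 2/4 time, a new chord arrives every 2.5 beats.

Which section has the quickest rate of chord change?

A: each chord is 6 beats in 4/4, so 2/3 per bar.
B: each chord is 5 beats in 3/4, so 0.6 per bar.
C: each chord is 5 beats in 2/4, so 0.4 per bar.
D: each chord is 2.5 beats in 2/4, so 0.8 per bar.
Fastest is D at 0.8 chords/bar.

Section D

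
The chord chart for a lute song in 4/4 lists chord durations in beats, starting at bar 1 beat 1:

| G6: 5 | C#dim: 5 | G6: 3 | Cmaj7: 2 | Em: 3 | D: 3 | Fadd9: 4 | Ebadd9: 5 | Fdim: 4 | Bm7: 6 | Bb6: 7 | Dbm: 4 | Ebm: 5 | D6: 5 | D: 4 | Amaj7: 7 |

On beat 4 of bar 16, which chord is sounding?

Beat 4 of bar 16 is beat (16−1)×4 + 4 = 64 overall.
Running totals: G6 ends at 5, C#dim ends at 10, G6 ends at 13, Cmaj7 ends at 15, Em ends at 18, D ends at 21, Fadd9 ends at 25, Ebadd9 ends at 30, Fdim ends at 34, Bm7 ends at 40, Bb6 ends at 47, Dbm ends at 51, Ebm ends at 56, D6 ends at 61, D ends at 65.
Beat 64 falls within D.

D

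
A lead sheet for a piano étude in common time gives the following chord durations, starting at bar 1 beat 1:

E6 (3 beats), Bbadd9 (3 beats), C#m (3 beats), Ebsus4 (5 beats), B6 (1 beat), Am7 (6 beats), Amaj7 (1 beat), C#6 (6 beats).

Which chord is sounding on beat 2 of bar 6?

Beat 2 of bar 6 is beat (6−1)×4 + 2 = 22 overall.
Running totals: E6 ends at 3, Bbadd9 ends at 6, C#m ends at 9, Ebsus4 ends at 14, B6 ends at 15, Am7 ends at 21, Amaj7 ends at 22.
Beat 22 falls within Amaj7.

Amaj7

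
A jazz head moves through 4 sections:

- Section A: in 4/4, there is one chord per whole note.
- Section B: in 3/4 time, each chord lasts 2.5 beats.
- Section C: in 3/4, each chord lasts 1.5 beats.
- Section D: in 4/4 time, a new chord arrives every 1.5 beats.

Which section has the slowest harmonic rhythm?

A: 4 beats/bar ÷ 4 beats/chord = 1 chord/bar.
B: 3 beats/bar ÷ 2.5 beats/chord = 1.2 chords/bar.
C: 3 beats/bar ÷ 1.5 beats/chord = 2 chords/bar.
D: 4 beats/bar ÷ 1.5 beats/chord = 8/3 chords/bar.
Slowest is A at 1 chords/bar.

Section A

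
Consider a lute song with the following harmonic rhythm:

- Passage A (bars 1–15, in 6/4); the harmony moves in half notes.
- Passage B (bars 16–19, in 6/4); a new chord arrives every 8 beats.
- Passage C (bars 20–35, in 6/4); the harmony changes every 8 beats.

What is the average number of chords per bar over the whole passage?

12/7 chords per bar

A: 15 bars of 6 beats is 90 beats; at 2 beats each that's 45 chords.
B: 4 bars of 6 beats is 24 beats; at 8 beats each that's 3 chords.
C: 16 bars of 6 beats is 96 beats; at 8 beats each that's 12 chords.
Overall: 60 chords over 35 bars → 60/35 = 12/7 chords per bar.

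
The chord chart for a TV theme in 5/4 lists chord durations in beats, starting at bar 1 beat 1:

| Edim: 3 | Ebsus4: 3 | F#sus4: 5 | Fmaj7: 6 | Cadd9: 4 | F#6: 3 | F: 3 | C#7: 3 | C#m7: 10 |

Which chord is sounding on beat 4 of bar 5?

F#6

Beat 4 of bar 5 is beat (5−1)×5 + 4 = 24 overall.
Running totals: Edim ends at 3, Ebsus4 ends at 6, F#sus4 ends at 11, Fmaj7 ends at 17, Cadd9 ends at 21, F#6 ends at 24.
Beat 24 falls within F#6.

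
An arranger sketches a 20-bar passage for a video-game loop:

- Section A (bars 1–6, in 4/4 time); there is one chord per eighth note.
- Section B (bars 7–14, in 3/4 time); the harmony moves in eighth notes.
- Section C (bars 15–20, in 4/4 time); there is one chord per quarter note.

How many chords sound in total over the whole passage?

A has 24 beats and chords last 0.5 each, so 48 chords.
B has 24 beats and chords last 0.5 each, so 48 chords.
C has 24 beats and chords last 1 each, so 24 chords.
Total: 48 + 48 + 24 = 120.

120 chords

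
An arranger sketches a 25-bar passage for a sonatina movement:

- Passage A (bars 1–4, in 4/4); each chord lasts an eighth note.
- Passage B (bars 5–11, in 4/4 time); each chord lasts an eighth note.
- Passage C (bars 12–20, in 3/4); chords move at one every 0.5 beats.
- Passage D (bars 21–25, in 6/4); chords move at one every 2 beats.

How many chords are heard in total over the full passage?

157 chords

A: 4 bars × 4 beats = 16 beats; 0.5 beats/chord → 32 chords.
B: 7 bars × 4 beats = 28 beats; 0.5 beats/chord → 56 chords.
C: 9 bars × 3 beats = 27 beats; 0.5 beats/chord → 54 chords.
D: 5 bars × 6 beats = 30 beats; 2 beats/chord → 15 chords.
Total: 32 + 56 + 54 + 15 = 157.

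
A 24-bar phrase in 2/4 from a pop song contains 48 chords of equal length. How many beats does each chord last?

1 beat

24 bars × 2 beats/bar = 48 beats total.
48 beats ÷ 48 chords = 1 beats per chord.
(That is a quarter note.)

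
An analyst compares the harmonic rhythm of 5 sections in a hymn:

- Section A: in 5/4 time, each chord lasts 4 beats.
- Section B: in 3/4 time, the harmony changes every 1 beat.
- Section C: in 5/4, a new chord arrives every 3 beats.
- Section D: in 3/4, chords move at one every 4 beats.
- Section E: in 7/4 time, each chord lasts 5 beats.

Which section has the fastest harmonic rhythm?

Section B

A: 5 beats/bar ÷ 4 beats/chord = 1.25 chords/bar.
B: 3 beats/bar ÷ 1 beat/chord = 3 chords/bar.
C: 5 beats/bar ÷ 3 beats/chord = 5/3 chords/bar.
D: 3 beats/bar ÷ 4 beats/chord = 0.75 chords/bar.
E: 7 beats/bar ÷ 5 beats/chord = 1.4 chords/bar.
Fastest is B at 3 chords/bar.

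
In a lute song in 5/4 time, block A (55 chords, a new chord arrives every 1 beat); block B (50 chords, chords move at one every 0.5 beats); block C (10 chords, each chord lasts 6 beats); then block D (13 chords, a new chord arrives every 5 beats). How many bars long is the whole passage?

A: 55 × 1 = 55 beats = 11 bars.
B: 50 × 0.5 = 25 beats = 5 bars.
C: 10 × 6 = 60 beats = 12 bars.
D: 13 × 5 = 65 beats = 13 bars.
Total: 11 + 5 + 12 + 13 = 41 bars.

41 bars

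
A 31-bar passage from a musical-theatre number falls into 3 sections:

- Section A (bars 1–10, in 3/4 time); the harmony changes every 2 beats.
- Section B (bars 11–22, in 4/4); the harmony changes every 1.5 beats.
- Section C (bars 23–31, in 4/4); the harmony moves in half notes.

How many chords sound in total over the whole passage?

65 chords

A has 30 beats and chords last 2 each, so 15 chords.
B has 48 beats and chords last 1.5 each, so 32 chords.
C has 36 beats and chords last 2 each, so 18 chords.
Total: 15 + 32 + 18 = 65.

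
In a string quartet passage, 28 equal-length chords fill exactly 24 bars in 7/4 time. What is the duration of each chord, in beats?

24 bars × 7 beats/bar = 168 beats total.
168 beats ÷ 28 chords = 6 beats per chord.

6 beats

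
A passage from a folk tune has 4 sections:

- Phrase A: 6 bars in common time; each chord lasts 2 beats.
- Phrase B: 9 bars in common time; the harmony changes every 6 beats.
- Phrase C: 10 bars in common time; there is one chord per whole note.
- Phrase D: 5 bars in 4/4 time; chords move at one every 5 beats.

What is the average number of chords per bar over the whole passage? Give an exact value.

16/15 chords per bar

A: 6 bars of 4 beats is 24 beats; at 2 beats each that's 12 chords.
B: 9 bars of 4 beats is 36 beats; at 6 beats each that's 6 chords.
C: 10 bars of 4 beats is 40 beats; at 4 beats each that's 10 chords.
D: 5 bars of 4 beats is 20 beats; at 5 beats each that's 4 chords.
Overall: 32 chords over 30 bars → 32/30 = 16/15 chords per bar.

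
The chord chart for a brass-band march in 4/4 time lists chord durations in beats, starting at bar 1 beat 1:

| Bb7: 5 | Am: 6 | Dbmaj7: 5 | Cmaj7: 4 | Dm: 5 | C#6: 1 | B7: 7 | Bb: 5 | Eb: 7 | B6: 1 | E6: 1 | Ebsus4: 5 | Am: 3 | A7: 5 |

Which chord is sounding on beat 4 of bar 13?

Ebsus4

Beat 4 of bar 13 is beat (13−1)×4 + 4 = 52 overall.
Running totals: Bb7 ends at 5, Am ends at 11, Dbmaj7 ends at 16, Cmaj7 ends at 20, Dm ends at 25, C#6 ends at 26, B7 ends at 33, Bb ends at 38, Eb ends at 45, B6 ends at 46, E6 ends at 47, Ebsus4 ends at 52.
Beat 52 falls within Ebsus4.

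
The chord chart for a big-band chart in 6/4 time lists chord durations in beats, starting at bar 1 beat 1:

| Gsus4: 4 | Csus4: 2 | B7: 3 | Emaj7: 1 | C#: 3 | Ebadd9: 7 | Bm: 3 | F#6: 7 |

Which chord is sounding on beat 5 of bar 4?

Bm

Beat 5 of bar 4 is beat (4−1)×6 + 5 = 23 overall.
Running totals: Gsus4 ends at 4, Csus4 ends at 6, B7 ends at 9, Emaj7 ends at 10, C# ends at 13, Ebadd9 ends at 20, Bm ends at 23.
Beat 23 falls within Bm.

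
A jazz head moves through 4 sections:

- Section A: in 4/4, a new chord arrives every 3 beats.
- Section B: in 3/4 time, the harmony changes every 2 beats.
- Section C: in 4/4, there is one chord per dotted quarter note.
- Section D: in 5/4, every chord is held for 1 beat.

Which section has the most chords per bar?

A: 4/3 = 4/3 chords/bar.
B: 3/2 = 1.5 chords/bar.
C: 4/1.5 = 8/3 chords/bar.
D: 5/1 = 5 chords/bar.
Fastest is D at 5 chords/bar.

Section D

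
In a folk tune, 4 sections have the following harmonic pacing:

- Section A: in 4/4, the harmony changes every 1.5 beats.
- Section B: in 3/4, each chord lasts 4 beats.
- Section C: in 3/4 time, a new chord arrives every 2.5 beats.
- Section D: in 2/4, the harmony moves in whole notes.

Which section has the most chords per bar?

A: each chord is 1.5 beats in 4/4, so 8/3 per bar.
B: each chord is 4 beats in 3/4, so 0.75 per bar.
C: each chord is 2.5 beats in 3/4, so 1.2 per bar.
D: each chord is 4 beats in 2/4, so 0.5 per bar.
Fastest is A at 8/3 chords/bar.

Section A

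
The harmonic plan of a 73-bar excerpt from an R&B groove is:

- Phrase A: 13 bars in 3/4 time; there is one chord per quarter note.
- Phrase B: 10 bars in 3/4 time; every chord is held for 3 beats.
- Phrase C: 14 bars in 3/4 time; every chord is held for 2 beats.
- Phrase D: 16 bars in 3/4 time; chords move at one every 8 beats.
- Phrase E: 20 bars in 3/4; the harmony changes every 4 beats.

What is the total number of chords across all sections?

91 chords

A: 13 bars × 3 beats = 39 beats; 1 beat/chord → 39 chords.
B: 10 bars × 3 beats = 30 beats; 3 beats/chord → 10 chords.
C: 14 bars × 3 beats = 42 beats; 2 beats/chord → 21 chords.
D: 16 bars × 3 beats = 48 beats; 8 beats/chord → 6 chords.
E: 20 bars × 3 beats = 60 beats; 4 beats/chord → 15 chords.
Total: 39 + 10 + 21 + 6 + 15 = 91.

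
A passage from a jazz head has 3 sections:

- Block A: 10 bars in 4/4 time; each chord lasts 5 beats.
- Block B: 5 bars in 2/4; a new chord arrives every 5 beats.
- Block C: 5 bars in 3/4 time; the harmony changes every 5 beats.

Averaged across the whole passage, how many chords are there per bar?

0.65 chords per bar

A: 10 bars of 4 beats is 40 beats; at 5 beats each that's 8 chords.
B: 5 bars of 2 beats is 10 beats; at 5 beats each that's 2 chords.
C: 5 bars of 3 beats is 15 beats; at 5 beats each that's 3 chords.
Overall: 13 chords over 20 bars → 13/20 = 0.65 chords per bar.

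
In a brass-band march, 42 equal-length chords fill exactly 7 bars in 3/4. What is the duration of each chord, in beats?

0.5 beats

7 bars × 3 beats/bar = 21 beats total.
21 beats ÷ 42 chords = 0.5 beats per chord.
(That is an eighth note.)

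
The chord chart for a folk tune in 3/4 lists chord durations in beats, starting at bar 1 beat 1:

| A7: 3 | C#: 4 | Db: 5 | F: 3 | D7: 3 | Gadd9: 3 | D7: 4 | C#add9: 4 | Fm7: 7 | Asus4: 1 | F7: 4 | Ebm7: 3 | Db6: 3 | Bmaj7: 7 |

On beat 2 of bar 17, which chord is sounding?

Beat 2 of bar 17 is beat (17−1)×3 + 2 = 50 overall.
Running totals: A7 ends at 3, C# ends at 7, Db ends at 12, F ends at 15, D7 ends at 18, Gadd9 ends at 21, D7 ends at 25, C#add9 ends at 29, Fm7 ends at 36, Asus4 ends at 37, F7 ends at 41, Ebm7 ends at 44, Db6 ends at 47, Bmaj7 ends at 54.
Beat 50 falls within Bmaj7.

Bmaj7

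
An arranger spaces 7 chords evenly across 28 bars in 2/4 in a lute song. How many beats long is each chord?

28 bars × 2 beats/bar = 56 beats total.
56 beats ÷ 7 chords = 8 beats per chord.

8 beats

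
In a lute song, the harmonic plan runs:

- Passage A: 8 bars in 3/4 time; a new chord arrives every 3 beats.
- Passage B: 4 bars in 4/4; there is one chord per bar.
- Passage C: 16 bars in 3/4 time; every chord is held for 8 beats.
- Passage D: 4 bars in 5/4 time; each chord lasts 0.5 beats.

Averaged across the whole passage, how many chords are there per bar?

29/16 chords per bar

A: 8 × 3 = 24 beats ÷ 3 = 8 chords.
B: 4 × 4 = 16 beats ÷ 4 = 4 chords.
C: 16 × 3 = 48 beats ÷ 8 = 6 chords.
D: 4 × 5 = 20 beats ÷ 0.5 = 40 chords.
Overall: 58 chords over 32 bars → 58/32 = 29/16 chords per bar.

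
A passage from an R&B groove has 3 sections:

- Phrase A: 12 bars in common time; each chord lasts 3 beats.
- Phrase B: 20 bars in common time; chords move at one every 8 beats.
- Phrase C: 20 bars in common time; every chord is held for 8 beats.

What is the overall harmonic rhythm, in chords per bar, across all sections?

9/13 chords per bar

A: 12 × 4 = 48 beats ÷ 3 = 16 chords.
B: 20 × 4 = 80 beats ÷ 8 = 10 chords.
C: 20 × 4 = 80 beats ÷ 8 = 10 chords.
Overall: 36 chords over 52 bars → 36/52 = 9/13 chords per bar.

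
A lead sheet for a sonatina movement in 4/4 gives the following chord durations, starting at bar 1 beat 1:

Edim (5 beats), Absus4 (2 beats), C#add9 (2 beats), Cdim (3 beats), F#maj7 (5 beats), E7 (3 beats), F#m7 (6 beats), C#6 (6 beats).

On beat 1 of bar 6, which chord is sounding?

F#m7

Beat 1 of bar 6 is beat (6−1)×4 + 1 = 21 overall.
Running totals: Edim ends at 5, Absus4 ends at 7, C#add9 ends at 9, Cdim ends at 12, F#maj7 ends at 17, E7 ends at 20, F#m7 ends at 26.
Beat 21 falls within F#m7.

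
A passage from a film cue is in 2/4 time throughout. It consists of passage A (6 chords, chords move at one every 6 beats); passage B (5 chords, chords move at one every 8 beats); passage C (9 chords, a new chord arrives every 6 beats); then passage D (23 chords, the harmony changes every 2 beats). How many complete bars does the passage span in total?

A: 6 × 6 = 36 beats = 18 bars.
B: 5 × 8 = 40 beats = 20 bars.
C: 9 × 6 = 54 beats = 27 bars.
D: 23 × 2 = 46 beats = 23 bars.
Total: 18 + 20 + 27 + 23 = 88 bars.

88 bars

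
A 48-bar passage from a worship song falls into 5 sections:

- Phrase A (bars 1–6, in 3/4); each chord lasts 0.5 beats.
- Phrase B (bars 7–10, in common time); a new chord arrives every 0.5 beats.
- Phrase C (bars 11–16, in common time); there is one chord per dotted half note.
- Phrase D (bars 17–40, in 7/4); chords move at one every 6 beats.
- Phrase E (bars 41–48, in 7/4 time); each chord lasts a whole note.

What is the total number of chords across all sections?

118 chords

A: 6 bars × 3 beats = 18 beats; 0.5 beats/chord → 36 chords.
B: 4 bars × 4 beats = 16 beats; 0.5 beats/chord → 32 chords.
C: 6 bars × 4 beats = 24 beats; 3 beats/chord → 8 chords.
D: 24 bars × 7 beats = 168 beats; 6 beats/chord → 28 chords.
E: 8 bars × 7 beats = 56 beats; 4 beats/chord → 14 chords.
Total: 36 + 32 + 8 + 28 + 14 = 118.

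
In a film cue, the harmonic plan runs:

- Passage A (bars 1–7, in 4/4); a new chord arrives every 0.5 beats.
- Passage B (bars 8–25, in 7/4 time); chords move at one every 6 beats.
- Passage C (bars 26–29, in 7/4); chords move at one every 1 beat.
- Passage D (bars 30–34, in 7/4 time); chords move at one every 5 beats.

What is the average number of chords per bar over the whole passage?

A: 7 bars of 4 beats is 28 beats; at 0.5 beats each that's 56 chords.
B: 18 bars of 7 beats is 126 beats; at 6 beats each that's 21 chords.
C: 4 bars of 7 beats is 28 beats; at 1 beat each that's 28 chords.
D: 5 bars of 7 beats is 35 beats; at 5 beats each that's 7 chords.
Overall: 112 chords over 34 bars → 112/34 = 56/17 chords per bar.

56/17 chords per bar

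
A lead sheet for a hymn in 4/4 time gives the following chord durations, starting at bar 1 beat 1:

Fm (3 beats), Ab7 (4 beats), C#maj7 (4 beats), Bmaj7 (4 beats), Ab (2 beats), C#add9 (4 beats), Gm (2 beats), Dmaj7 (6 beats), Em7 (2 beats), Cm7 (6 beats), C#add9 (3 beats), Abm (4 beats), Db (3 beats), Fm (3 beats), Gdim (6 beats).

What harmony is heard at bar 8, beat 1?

Dmaj7

Beat 1 of bar 8 is beat (8−1)×4 + 1 = 29 overall.
Running totals: Fm ends at 3, Ab7 ends at 7, C#maj7 ends at 11, Bmaj7 ends at 15, Ab ends at 17, C#add9 ends at 21, Gm ends at 23, Dmaj7 ends at 29.
Beat 29 falls within Dmaj7.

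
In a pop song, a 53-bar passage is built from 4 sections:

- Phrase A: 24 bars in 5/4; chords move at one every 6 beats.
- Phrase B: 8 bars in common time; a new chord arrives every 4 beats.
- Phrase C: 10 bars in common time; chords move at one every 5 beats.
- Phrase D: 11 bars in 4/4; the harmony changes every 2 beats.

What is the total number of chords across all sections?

A: 24·5 = 120 beats, 120/6 = 20 chords.
B: 8·4 = 32 beats, 32/4 = 8 chords.
C: 10·4 = 40 beats, 40/5 = 8 chords.
D: 11·4 = 44 beats, 44/2 = 22 chords.
Total: 20 + 8 + 8 + 22 = 58.

58 chords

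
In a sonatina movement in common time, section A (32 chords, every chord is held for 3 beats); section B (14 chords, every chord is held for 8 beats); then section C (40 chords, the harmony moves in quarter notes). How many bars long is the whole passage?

A: 32 × 3 = 96 beats = 24 bars.
B: 14 × 8 = 112 beats = 28 bars.
C: 40 × 1 = 40 beats = 10 bars.
Total: 24 + 28 + 10 = 62 bars.

62 bars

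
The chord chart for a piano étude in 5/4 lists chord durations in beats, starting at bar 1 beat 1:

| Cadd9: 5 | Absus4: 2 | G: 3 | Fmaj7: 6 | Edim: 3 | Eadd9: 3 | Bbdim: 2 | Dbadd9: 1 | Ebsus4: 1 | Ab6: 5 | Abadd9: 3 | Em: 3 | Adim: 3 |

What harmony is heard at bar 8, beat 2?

Em

Beat 2 of bar 8 is beat (8−1)×5 + 2 = 37 overall.
Running totals: Cadd9 ends at 5, Absus4 ends at 7, G ends at 10, Fmaj7 ends at 16, Edim ends at 19, Eadd9 ends at 22, Bbdim ends at 24, Dbadd9 ends at 25, Ebsus4 ends at 26, Ab6 ends at 31, Abadd9 ends at 34, Em ends at 37.
Beat 37 falls within Em.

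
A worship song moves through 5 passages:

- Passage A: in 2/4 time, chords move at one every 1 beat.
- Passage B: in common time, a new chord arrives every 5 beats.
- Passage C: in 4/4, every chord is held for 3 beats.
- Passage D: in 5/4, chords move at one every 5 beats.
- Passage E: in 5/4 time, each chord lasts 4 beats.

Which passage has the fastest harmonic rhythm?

A: each chord is 1 beat in 2/4, so 2 per bar.
B: each chord is 5 beats in 4/4, so 0.8 per bar.
C: each chord is 3 beats in 4/4, so 4/3 per bar.
D: each chord is 5 beats in 5/4, so 1 per bar.
E: each chord is 4 beats in 5/4, so 1.25 per bar.
Fastest is A at 2 chords/bar.

Passage A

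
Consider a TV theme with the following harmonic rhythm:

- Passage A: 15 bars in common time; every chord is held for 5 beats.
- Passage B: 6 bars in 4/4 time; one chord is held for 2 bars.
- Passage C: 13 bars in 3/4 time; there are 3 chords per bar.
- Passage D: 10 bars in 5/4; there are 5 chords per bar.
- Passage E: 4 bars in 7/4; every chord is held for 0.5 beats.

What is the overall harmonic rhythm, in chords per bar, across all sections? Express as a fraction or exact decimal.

A: 15 × 4 = 60 beats ÷ 5 = 12 chords.
B: 6 × 4 = 24 beats ÷ 8 = 3 chords.
C: 13 × 3 = 39 beats ÷ 1 = 39 chords.
D: 10 × 5 = 50 beats ÷ 1 = 50 chords.
E: 4 × 7 = 28 beats ÷ 0.5 = 56 chords.
Overall: 160 chords over 48 bars → 160/48 = 10/3 chords per bar.

10/3 chords per bar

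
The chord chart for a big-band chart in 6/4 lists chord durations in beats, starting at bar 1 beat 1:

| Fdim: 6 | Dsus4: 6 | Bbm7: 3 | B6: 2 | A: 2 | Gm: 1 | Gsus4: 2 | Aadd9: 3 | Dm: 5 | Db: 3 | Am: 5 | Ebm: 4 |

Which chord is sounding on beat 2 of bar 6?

Db

Beat 2 of bar 6 is beat (6−1)×6 + 2 = 32 overall.
Running totals: Fdim ends at 6, Dsus4 ends at 12, Bbm7 ends at 15, B6 ends at 17, A ends at 19, Gm ends at 20, Gsus4 ends at 22, Aadd9 ends at 25, Dm ends at 30, Db ends at 33.
Beat 32 falls within Db.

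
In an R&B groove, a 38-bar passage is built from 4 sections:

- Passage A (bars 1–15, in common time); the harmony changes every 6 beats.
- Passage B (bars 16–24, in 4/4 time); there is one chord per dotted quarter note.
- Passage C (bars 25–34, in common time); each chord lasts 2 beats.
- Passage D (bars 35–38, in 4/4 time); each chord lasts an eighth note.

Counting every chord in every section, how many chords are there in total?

A: 15 bars × 4 beats = 60 beats; 6 beats/chord → 10 chords.
B: 9 bars × 4 beats = 36 beats; 1.5 beats/chord → 24 chords.
C: 10 bars × 4 beats = 40 beats; 2 beats/chord → 20 chords.
D: 4 bars × 4 beats = 16 beats; 0.5 beats/chord → 32 chords.
Total: 10 + 24 + 20 + 32 = 86.

86 chords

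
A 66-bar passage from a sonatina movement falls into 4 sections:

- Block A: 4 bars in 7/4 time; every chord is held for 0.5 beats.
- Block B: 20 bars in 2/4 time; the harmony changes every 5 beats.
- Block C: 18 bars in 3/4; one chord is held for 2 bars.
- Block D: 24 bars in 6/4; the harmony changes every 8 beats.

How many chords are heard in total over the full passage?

A: 4 bars × 7 beats = 28 beats; 0.5 beats/chord → 56 chords.
B: 20 bars × 2 beats = 40 beats; 5 beats/chord → 8 chords.
C: 18 bars × 3 beats = 54 beats; 6 beats/chord → 9 chords.
D: 24 bars × 6 beats = 144 beats; 8 beats/chord → 18 chords.
Total: 56 + 8 + 9 + 18 = 91.

91 chords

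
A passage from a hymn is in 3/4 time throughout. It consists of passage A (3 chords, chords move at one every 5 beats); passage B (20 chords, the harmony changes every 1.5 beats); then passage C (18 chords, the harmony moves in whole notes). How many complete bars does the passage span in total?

A: 3 × 5 = 15 beats = 5 bars.
B: 20 × 1.5 = 30 beats = 10 bars.
C: 18 × 4 = 72 beats = 24 bars.
Total: 5 + 10 + 24 = 39 bars.

39 bars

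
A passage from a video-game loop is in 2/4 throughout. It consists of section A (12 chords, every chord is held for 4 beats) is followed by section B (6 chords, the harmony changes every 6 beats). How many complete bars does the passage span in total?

42 bars

A: 12 × 4 = 48 beats = 24 bars.
B: 6 × 6 = 36 beats = 18 bars.
Total: 24 + 18 = 42 bars.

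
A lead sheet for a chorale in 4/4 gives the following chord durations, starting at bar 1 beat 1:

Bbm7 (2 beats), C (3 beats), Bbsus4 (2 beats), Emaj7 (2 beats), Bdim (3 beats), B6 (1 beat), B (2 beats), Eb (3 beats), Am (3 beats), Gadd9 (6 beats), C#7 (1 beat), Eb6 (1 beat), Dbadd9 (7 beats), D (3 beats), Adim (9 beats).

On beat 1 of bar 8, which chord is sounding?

Beat 1 of bar 8 is beat (8−1)×4 + 1 = 29 overall.
Running totals: Bbm7 ends at 2, C ends at 5, Bbsus4 ends at 7, Emaj7 ends at 9, Bdim ends at 12, B6 ends at 13, B ends at 15, Eb ends at 18, Am ends at 21, Gadd9 ends at 27, C#7 ends at 28, Eb6 ends at 29.
Beat 29 falls within Eb6.

Eb6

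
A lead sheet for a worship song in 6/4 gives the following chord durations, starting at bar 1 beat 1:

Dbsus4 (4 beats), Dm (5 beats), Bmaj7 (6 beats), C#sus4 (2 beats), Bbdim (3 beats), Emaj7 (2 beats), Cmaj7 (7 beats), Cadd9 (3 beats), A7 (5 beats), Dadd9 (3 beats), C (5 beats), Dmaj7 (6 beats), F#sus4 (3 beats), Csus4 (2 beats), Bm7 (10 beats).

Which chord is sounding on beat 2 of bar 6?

Cadd9

Beat 2 of bar 6 is beat (6−1)×6 + 2 = 32 overall.
Running totals: Dbsus4 ends at 4, Dm ends at 9, Bmaj7 ends at 15, C#sus4 ends at 17, Bbdim ends at 20, Emaj7 ends at 22, Cmaj7 ends at 29, Cadd9 ends at 32.
Beat 32 falls within Cadd9.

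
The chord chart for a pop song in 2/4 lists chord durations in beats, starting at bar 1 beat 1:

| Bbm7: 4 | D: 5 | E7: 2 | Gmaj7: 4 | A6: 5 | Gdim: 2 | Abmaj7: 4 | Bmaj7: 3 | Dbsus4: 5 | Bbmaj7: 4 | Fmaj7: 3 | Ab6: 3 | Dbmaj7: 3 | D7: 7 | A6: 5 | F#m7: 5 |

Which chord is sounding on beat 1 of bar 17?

Dbsus4

Beat 1 of bar 17 is beat (17−1)×2 + 1 = 33 overall.
Running totals: Bbm7 ends at 4, D ends at 9, E7 ends at 11, Gmaj7 ends at 15, A6 ends at 20, Gdim ends at 22, Abmaj7 ends at 26, Bmaj7 ends at 29, Dbsus4 ends at 34.
Beat 33 falls within Dbsus4.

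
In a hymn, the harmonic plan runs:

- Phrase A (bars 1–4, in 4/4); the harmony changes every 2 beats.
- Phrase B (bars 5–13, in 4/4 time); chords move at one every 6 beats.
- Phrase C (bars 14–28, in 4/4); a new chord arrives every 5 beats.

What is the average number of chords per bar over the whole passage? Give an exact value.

A: 4 × 4 = 16 beats ÷ 2 = 8 chords.
B: 9 × 4 = 36 beats ÷ 6 = 6 chords.
C: 15 × 4 = 60 beats ÷ 5 = 12 chords.
Overall: 26 chords over 28 bars → 26/28 = 13/14 chords per bar.

13/14 chords per bar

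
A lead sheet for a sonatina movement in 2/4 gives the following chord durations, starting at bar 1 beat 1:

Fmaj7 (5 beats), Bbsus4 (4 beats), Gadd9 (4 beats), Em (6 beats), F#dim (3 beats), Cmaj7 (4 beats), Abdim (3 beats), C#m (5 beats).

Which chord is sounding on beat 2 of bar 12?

Beat 2 of bar 12 is beat (12−1)×2 + 2 = 24 overall.
Running totals: Fmaj7 ends at 5, Bbsus4 ends at 9, Gadd9 ends at 13, Em ends at 19, F#dim ends at 22, Cmaj7 ends at 26.
Beat 24 falls within Cmaj7.

Cmaj7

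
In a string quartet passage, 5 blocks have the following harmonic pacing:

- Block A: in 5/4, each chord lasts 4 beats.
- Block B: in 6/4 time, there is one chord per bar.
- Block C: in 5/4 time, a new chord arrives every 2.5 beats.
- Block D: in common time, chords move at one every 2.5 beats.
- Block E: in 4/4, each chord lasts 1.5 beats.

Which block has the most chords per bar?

A: each chord is 4 beats in 5/4, so 1.25 per bar.
B: each chord is 6 beats in 6/4, so 1 per bar.
C: each chord is 2.5 beats in 5/4, so 2 per bar.
D: each chord is 2.5 beats in 4/4, so 1.6 per bar.
E: each chord is 1.5 beats in 4/4, so 8/3 per bar.
Fastest is E at 8/3 chords/bar.

Block E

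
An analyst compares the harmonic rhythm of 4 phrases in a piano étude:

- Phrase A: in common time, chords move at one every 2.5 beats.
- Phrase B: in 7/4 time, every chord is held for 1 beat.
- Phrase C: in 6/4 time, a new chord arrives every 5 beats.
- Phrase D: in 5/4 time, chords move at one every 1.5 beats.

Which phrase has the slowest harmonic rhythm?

Phrase C

A: each chord is 2.5 beats in 4/4, so 1.6 per bar.
B: each chord is 1 beat in 7/4, so 7 per bar.
C: each chord is 5 beats in 6/4, so 1.2 per bar.
D: each chord is 1.5 beats in 5/4, so 10/3 per bar.
Slowest is C at 1.2 chords/bar.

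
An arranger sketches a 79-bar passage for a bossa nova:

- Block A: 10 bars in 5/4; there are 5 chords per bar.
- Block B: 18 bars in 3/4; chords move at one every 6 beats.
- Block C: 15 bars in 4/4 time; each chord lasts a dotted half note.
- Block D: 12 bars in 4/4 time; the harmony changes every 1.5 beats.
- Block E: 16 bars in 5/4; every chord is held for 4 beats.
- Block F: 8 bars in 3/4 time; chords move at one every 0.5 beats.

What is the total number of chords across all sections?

179 chords

A: 10·5 = 50 beats, 50/1 = 50 chords.
B: 18·3 = 54 beats, 54/6 = 9 chords.
C: 15·4 = 60 beats, 60/3 = 20 chords.
D: 12·4 = 48 beats, 48/1.5 = 32 chords.
E: 16·5 = 80 beats, 80/4 = 20 chords.
F: 8·3 = 24 beats, 24/0.5 = 48 chords.
Total: 50 + 9 + 20 + 32 + 20 + 48 = 179.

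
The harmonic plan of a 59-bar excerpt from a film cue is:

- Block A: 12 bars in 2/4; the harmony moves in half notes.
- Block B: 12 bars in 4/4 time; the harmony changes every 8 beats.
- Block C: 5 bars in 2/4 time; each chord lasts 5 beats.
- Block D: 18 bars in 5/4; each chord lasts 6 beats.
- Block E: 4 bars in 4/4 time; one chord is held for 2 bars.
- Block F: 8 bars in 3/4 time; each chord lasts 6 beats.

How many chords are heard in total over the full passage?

41 chords

A: 12 bars × 2 beats = 24 beats; 2 beats/chord → 12 chords.
B: 12 bars × 4 beats = 48 beats; 8 beats/chord → 6 chords.
C: 5 bars × 2 beats = 10 beats; 5 beats/chord → 2 chords.
D: 18 bars × 5 beats = 90 beats; 6 beats/chord → 15 chords.
E: 4 bars × 4 beats = 16 beats; 8 beats/chord → 2 chords.
F: 8 bars × 3 beats = 24 beats; 6 beats/chord → 4 chords.
Total: 12 + 6 + 2 + 15 + 2 + 4 = 41.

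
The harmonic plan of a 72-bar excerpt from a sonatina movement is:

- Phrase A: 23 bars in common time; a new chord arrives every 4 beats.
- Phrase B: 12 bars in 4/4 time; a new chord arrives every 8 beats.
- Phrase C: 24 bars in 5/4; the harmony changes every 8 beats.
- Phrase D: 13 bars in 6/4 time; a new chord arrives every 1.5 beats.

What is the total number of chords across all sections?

A: 23·4 = 92 beats, 92/4 = 23 chords.
B: 12·4 = 48 beats, 48/8 = 6 chords.
C: 24·5 = 120 beats, 120/8 = 15 chords.
D: 13·6 = 78 beats, 78/1.5 = 52 chords.
Total: 23 + 6 + 15 + 52 = 96.

96 chords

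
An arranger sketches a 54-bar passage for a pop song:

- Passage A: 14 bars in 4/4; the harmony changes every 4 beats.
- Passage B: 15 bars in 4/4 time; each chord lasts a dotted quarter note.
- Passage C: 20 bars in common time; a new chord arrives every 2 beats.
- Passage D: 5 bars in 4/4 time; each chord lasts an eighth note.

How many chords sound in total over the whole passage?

A: 14·4 = 56 beats, 56/4 = 14 chords.
B: 15·4 = 60 beats, 60/1.5 = 40 chords.
C: 20·4 = 80 beats, 80/2 = 40 chords.
D: 5·4 = 20 beats, 20/0.5 = 40 chords.
Total: 14 + 40 + 40 + 40 = 134.

134 chords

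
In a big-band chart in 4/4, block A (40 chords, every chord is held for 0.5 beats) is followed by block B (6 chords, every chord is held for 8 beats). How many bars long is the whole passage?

17 bars

A: 40 × 0.5 = 20 beats = 5 bars.
B: 6 × 8 = 48 beats = 12 bars.
Total: 5 + 12 = 17 bars.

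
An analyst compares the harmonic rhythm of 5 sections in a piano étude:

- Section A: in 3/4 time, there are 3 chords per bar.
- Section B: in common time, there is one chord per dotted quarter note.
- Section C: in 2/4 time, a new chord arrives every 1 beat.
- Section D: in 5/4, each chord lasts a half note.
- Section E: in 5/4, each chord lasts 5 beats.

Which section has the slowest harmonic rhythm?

A: 3/1 = 3 chords/bar.
B: 4/1.5 = 8/3 chords/bar.
C: 2/1 = 2 chords/bar.
D: 5/2 = 2.5 chords/bar.
E: 5/5 = 1 chord/bar.
Slowest is E at 1 chords/bar.

Section E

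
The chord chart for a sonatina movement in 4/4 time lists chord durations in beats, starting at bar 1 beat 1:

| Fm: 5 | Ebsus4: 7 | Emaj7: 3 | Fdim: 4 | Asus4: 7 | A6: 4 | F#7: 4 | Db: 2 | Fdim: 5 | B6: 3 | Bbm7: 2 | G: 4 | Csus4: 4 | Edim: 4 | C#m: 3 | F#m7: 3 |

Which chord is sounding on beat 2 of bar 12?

Beat 2 of bar 12 is beat (12−1)×4 + 2 = 46 overall.
Running totals: Fm ends at 5, Ebsus4 ends at 12, Emaj7 ends at 15, Fdim ends at 19, Asus4 ends at 26, A6 ends at 30, F#7 ends at 34, Db ends at 36, Fdim ends at 41, B6 ends at 44, Bbm7 ends at 46.
Beat 46 falls within Bbm7.

Bbm7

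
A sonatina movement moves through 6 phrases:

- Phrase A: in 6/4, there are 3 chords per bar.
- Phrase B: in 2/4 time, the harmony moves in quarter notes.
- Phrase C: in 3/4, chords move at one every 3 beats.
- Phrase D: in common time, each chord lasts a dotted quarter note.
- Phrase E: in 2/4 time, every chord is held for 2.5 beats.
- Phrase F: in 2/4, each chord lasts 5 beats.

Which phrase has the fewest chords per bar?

Phrase F

A: each chord is 2 beats in 6/4, so 3 per bar.
B: each chord is 1 beat in 2/4, so 2 per bar.
C: each chord is 3 beats in 3/4, so 1 per bar.
D: each chord is 1.5 beats in 4/4, so 8/3 per bar.
E: each chord is 2.5 beats in 2/4, so 0.8 per bar.
F: each chord is 5 beats in 2/4, so 0.4 per bar.
Slowest is F at 0.4 chords/bar.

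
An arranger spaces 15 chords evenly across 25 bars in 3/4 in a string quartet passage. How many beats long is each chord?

5 beats

25 bars × 3 beats/bar = 75 beats total.
75 beats ÷ 15 chords = 5 beats per chord.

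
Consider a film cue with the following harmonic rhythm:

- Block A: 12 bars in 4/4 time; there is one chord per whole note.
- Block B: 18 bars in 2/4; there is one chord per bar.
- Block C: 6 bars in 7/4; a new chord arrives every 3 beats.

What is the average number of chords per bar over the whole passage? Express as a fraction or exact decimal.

A: 12 × 4 = 48 beats ÷ 4 = 12 chords.
B: 18 × 2 = 36 beats ÷ 2 = 18 chords.
C: 6 × 7 = 42 beats ÷ 3 = 14 chords.
Overall: 44 chords over 36 bars → 44/36 = 11/9 chords per bar.

11/9 chords per bar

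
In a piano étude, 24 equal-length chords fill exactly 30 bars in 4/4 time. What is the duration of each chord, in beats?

5 beats

30 bars × 4 beats/bar = 120 beats total.
120 beats ÷ 24 chords = 5 beats per chord.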